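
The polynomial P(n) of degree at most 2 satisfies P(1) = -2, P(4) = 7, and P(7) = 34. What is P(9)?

Using the Lagrange interpolation formula with nodes 1, 4, 7:
  L_0(n) = (n - 4)(n - 7) / 18
  L_1(n) = (n - 1)(n - 7) / -9
  L_2(n) = (n - 1)(n - 4) / 18
Then P(n) = -2·L_0(n) + 7·L_1(n) + 34·L_2(n).
Expanding and collecting terms gives P(n) = n^2 - 2n - 1.
Evaluating at n = 9: P(9) = 62.

62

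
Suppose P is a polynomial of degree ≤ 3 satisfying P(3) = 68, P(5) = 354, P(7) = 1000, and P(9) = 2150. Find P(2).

Forward differences of the values at u = 3, 5, 7, 9:
  P  : 68  354  1000  2150
  Δ  : 286  646  1150
  Δ^2: 360  504
  Δ^3: 144
The third differences are constant, confirming degree 3.
Interpolating (Newton forward form) and evaluating at u = 2 gives P(2) = 15.

15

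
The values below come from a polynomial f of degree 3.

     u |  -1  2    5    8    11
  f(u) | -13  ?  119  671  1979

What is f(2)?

-1

The 4 known points determine the degree-3 polynomial uniquely.
Write f(u) = au^3 + bu^2 + cu + d. Substituting each data point gives a linear system:
  -a + b - c + d = -13
  125a + 25b + 5c + d = 119
  512a + 64b + 8c + d = 671
  1331a + 121b + 11c + d = 1979
Solving the system yields a = 2, b = -6, c = 4, d = -1.
So f(u) = 2u^3 - 6u^2 + 4u - 1.
Then f(2) = -1.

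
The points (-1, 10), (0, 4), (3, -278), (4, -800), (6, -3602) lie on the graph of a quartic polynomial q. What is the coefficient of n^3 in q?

-5

Write q(n) = an^4 + bn^3 + cn^2 + dn + e. Substituting each data point gives a linear system:
  a - b + c - d + e = 10
  e = 4
  81a + 27b + 9c + 3d + e = -278
  256a + 64b + 16c + 4d + e = -800
  1296a + 216b + 36c + 6d + e = -3602
Solving the system yields a = -2, b = -5, c = 2, d = -1, e = 4.
So q(n) = -2n^4 - 5n^3 + 2n^2 - n + 4.
The coefficient of n^3 is -5.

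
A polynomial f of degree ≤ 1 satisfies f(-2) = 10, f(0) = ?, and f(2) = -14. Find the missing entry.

The 2 known points determine the degree-1 polynomial uniquely.
Write f(n) = an + b. Substituting each data point gives a linear system:
  -2a + b = 10
  2a + b = -14
Solving the system yields a = -6, b = -2.
So f(n) = -6n - 2.
Then f(0) = -2.

-2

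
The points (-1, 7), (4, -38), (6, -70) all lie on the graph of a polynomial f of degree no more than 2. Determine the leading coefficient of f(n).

Write f(n) = an^2 + bn + c. Substituting each data point gives a linear system:
  a - b + c = 7
  16a + 4b + c = -38
  36a + 6b + c = -70
Solving the system yields a = -1, b = -6, c = 2.
So f(n) = -n² - 6n + 2.
The leading coefficient is -1.

-1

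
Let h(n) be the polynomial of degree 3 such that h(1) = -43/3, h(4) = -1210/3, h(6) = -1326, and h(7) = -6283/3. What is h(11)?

-24163/3

Write h(n) = an^3 + bn^2 + cn + d. Substituting each data point gives a linear system:
  a + b + c + d = -43/3
  64a + 16b + 4c + d = -1210/3
  216a + 36b + 6c + d = -1326
  343a + 49b + 7c + d = -6283/3
Solving the system yields a = -6, b = -1/3, c = -2, d = -6.
So h(n) = -6n³ - (1/3)n² - 2n - 6.
Then h(11) = -24163/3.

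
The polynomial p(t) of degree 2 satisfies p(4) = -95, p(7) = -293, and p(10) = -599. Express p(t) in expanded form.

p(t) = -6t^2 + 1

Write p(t) = at^2 + bt + c. Substituting each data point gives a linear system:
  16a + 4b + c = -95
  49a + 7b + c = -293
  100a + 10b + c = -599
Solving the system yields a = -6, b = 0, c = 1.
So p(t) = -6t^2 + 1.
Check: p(4) = -95. ✓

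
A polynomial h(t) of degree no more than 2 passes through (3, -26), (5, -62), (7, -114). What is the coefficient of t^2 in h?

-2

Write h(t) = at^2 + bt + c. Substituting each data point gives a linear system:
  9a + 3b + c = -26
  25a + 5b + c = -62
  49a + 7b + c = -114
Solving the system yields a = -2, b = -2, c = -2.
So h(t) = -2t^2 - 2t - 2.
The leading coefficient is -2.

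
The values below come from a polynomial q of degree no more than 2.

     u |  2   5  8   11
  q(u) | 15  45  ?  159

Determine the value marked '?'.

93

The 3 known points determine the degree-2 polynomial uniquely.
Write q(u) = au^2 + bu + c. Substituting each data point gives a linear system:
  4a + 2b + c = 15
  25a + 5b + c = 45
  121a + 11b + c = 159
Solving the system yields a = 1, b = 3, c = 5.
So q(u) = u^2 + 3u + 5.
Then q(8) = 93.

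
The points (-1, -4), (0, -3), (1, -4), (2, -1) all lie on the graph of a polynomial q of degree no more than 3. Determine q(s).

q(s) = s^3 - s^2 - s - 3

Using the Lagrange interpolation formula with nodes -1, 0, 1, 2:
  L_0(s) = s(s - 1)(s - 2) / -6
  L_1(s) = (s + 1)(s - 1)(s - 2) / 2
  L_2(s) = (s + 1)s(s - 2) / -2
  L_3(s) = (s + 1)s(s - 1) / 6
Then q(s) = -4·L_0(s) - 3·L_1(s) - 4·L_2(s) - 1·L_3(s).
Expanding and collecting terms gives q(s) = s³ - s² - s - 3.
Check: q(2) = -1. ✓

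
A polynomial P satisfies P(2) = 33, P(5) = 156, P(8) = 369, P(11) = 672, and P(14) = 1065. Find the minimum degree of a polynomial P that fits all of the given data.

2

Forward differences of the values at t = 2, 5, 8, 11, 14:
  P  : 33  156  369  672  1065
  Δ  : 123  213  303  393
  Δ^2: 90  90  90
  Δ^3: 0  0
  Δ^4: 0
The second differences are constant (90) and nonzero, while all higher differences vanish, so the minimal degree is 2.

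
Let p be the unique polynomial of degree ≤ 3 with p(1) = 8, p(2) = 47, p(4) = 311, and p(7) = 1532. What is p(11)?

5708

Write p(n) = an^3 + bn^2 + cn + d. Substituting each data point gives a linear system:
  a + b + c + d = 8
  8a + 4b + 2c + d = 47
  64a + 16b + 4c + d = 311
  343a + 49b + 7c + d = 1532
Solving the system yields a = 4, b = 3, c = 2, d = -1.
So p(n) = 4n^3 + 3n^2 + 2n - 1.
Then p(11) = 5708.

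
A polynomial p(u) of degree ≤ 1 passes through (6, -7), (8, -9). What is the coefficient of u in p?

Write p(u) = au + b. Substituting each data point gives a linear system:
  6a + b = -7
  8a + b = -9
Solving the system yields a = -1, b = -1.
So p(u) = -u - 1.
The leading coefficient is -1.

-1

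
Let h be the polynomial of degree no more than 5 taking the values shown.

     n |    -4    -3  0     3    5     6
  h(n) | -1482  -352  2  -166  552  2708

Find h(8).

17754

Using the Lagrange interpolation formula with nodes -4, -3, 0, 3, 5, 6:
  L_0(n) = (n + 3)n(n - 3)(n - 5)(n - 6) / -2520
  L_1(n) = (n + 4)n(n - 3)(n - 5)(n - 6) / 1296
  L_2(n) = (n + 4)(n + 3)(n - 3)(n - 5)(n - 6) / -1080
  L_3(n) = (n + 4)(n + 3)n(n - 5)(n - 6) / 756
  L_4(n) = (n + 4)(n + 3)n(n - 3)(n - 6) / -720
  L_5(n) = (n + 4)(n + 3)n(n - 3)(n - 5) / 1620
Then h(n) = -1482·L_0(n) - 352·L_1(n) + 2·L_2(n) - 166·L_3(n) + 552·L_4(n) + 2708·L_5(n).
Expanding and collecting terms gives h(n) = n^5 - 3n^4 - 5n^3 - 2n^2 - 5n + 2.
Evaluating at n = 8: h(8) = 17754.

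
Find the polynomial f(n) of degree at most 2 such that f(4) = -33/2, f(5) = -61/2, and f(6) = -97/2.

Using the Lagrange interpolation formula with nodes 4, 5, 6:
  L_0(n) = (n - 5)(n - 6) / 2
  L_1(n) = (n - 4)(n - 6) / -1
  L_2(n) = (n - 4)(n - 5) / 2
Then f(n) = -33/2·L_0(n) - 61/2·L_1(n) - 97/2·L_2(n).
Expanding and collecting terms gives f(n) = -2n² + 4n - 1/2.
Check: f(5) = -61/2. ✓

f(n) = -2n^2 + 4n - 1/2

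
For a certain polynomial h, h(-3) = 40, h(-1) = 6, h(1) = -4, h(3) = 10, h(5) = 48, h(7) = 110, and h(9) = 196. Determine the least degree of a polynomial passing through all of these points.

2

Forward differences of the values at n = -3, -1, 1, 3, 5, 7, 9:
  h  : 40  6  -4  10  48  110  196
  Δ  : -34  -10  14  38  62  86
  Δ^2: 24  24  24  24  24
  Δ^3: 0  0  0  0
  Δ^4: 0  0  0
  Δ^5: 0  0
  Δ^6: 0
The second differences are constant (24) and nonzero, while all higher differences vanish, so the minimal degree is 2.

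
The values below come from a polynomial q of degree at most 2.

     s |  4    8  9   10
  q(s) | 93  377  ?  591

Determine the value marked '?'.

478

The 3 known points determine the degree-2 polynomial uniquely.
Write q(s) = as^2 + bs + c. Substituting each data point gives a linear system:
  16a + 4b + c = 93
  64a + 8b + c = 377
  100a + 10b + c = 591
Solving the system yields a = 6, b = -1, c = 1.
So q(s) = 6s^2 - s + 1.
Then q(9) = 478.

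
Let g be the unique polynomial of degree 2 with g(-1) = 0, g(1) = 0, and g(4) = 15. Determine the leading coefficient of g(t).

1

Write g(t) = at^2 + bt + c. Substituting each data point gives a linear system:
  a - b + c = 0
  a + b + c = 0
  16a + 4b + c = 15
Solving the system yields a = 1, b = 0, c = -1.
So g(t) = t^2 - 1.
The leading coefficient is 1.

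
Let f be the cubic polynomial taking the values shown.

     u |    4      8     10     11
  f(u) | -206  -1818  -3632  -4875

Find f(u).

Write f(u) = au^3 + bu^2 + cu + d. Substituting each data point gives a linear system:
  64a + 16b + 4c + d = -206
  512a + 64b + 8c + d = -1818
  1000a + 100b + 10c + d = -3632
  1331a + 121b + 11c + d = -4875
Solving the system yields a = -4, b = 4, c = -3, d = -2.
So f(u) = -4u^3 + 4u^2 - 3u - 2.
Check: f(11) = -4875. ✓

f(u) = -4u^3 + 4u^2 - 3u - 2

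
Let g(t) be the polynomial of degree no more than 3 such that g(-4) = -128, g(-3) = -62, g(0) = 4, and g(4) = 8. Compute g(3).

Write g(t) = at^3 + bt^2 + ct + d. Substituting each data point gives a linear system:
  -64a + 16b - 4c + d = -128
  -27a + 9b - 3c + d = -62
  d = 4
  64a + 16b + 4c + d = 8
Solving the system yields a = 1, b = -4, c = 1, d = 4.
So g(t) = t³ - 4t² + t + 4.
Then g(3) = -2.

-2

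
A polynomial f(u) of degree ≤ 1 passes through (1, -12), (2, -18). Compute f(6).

Using the Lagrange interpolation formula with nodes 1, 2:
  L_0(u) = (u - 2) / -1
  L_1(u) = (u - 1) / 1
Then f(u) = -12·L_0(u) - 18·L_1(u).
Expanding and collecting terms gives f(u) = -6u - 6.
Evaluating at u = 6: f(6) = -42.

-42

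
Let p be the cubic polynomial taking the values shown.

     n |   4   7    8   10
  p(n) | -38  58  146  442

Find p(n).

p(n) = n^3 - 5n^2 - 6n + 2

Write p(n) = an^3 + bn^2 + cn + d. Substituting each data point gives a linear system:
  64a + 16b + 4c + d = -38
  343a + 49b + 7c + d = 58
  512a + 64b + 8c + d = 146
  1000a + 100b + 10c + d = 442
Solving the system yields a = 1, b = -5, c = -6, d = 2.
So p(n) = n^3 - 5n^2 - 6n + 2.
Check: p(10) = 442. ✓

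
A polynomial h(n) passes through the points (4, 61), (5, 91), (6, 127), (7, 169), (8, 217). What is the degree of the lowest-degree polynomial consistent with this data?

2

Forward differences of the values at n = 4, 5, 6, 7, 8:
  h  : 61  91  127  169  217
  Δ  : 30  36  42  48
  Δ^2: 6  6  6
  Δ^3: 0  0
  Δ^4: 0
The second differences are constant (6) and nonzero, while all higher differences vanish, so the minimal degree is 2.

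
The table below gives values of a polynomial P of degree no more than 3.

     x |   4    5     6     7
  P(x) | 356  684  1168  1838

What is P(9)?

Using the Lagrange interpolation formula with nodes 4, 5, 6, 7:
  L_0(x) = (x - 5)(x - 6)(x - 7) / -6
  L_1(x) = (x - 4)(x - 6)(x - 7) / 2
  L_2(x) = (x - 4)(x - 5)(x - 7) / -2
  L_3(x) = (x - 4)(x - 5)(x - 6) / 6
Then P(x) = 356·L_0(x) + 684·L_1(x) + 1168·L_2(x) + 1838·L_3(x).
Expanding and collecting terms gives P(x) = 5x³ + 3x² - 4x + 4.
Evaluating at x = 9: P(9) = 3856.

3856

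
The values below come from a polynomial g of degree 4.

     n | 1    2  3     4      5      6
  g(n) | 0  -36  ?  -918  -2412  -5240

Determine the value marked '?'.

On equispaced nodes a degree-4 polynomial has vanishing fifth forward difference, so
  - g(1) + 5·g(2) - 10·g(3) + 10·g(4) - 5·g(5) + g(6) = 0.
Substituting the known values and solving for g(3):
  -10·g(3) = 2540
  g(3) = -254.

-254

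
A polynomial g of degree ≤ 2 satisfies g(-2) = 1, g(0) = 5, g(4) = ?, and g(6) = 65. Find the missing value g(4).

37

The 3 known points determine the degree-2 polynomial uniquely.
Write g(t) = at^2 + bt + c. Substituting each data point gives a linear system:
  4a - 2b + c = 1
  c = 5
  36a + 6b + c = 65
Solving the system yields a = 1, b = 4, c = 5.
So g(t) = t^2 + 4t + 5.
Then g(4) = 37.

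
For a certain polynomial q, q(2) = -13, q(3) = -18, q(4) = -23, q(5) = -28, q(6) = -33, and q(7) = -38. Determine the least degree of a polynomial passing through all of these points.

Forward differences of the values at x = 2, 3, 4, 5, 6, 7:
  q  : -13  -18  -23  -28  -33  -38
  Δ  : -5  -5  -5  -5  -5
  Δ^2: 0  0  0  0
  Δ^3: 0  0  0
  Δ^4: 0  0
  Δ^5: 0
The first differences are constant (-5) and nonzero, while all higher differences vanish, so the minimal degree is 1.

1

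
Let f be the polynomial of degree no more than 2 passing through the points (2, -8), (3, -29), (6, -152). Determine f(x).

Using the Lagrange interpolation formula with nodes 2, 3, 6:
  L_0(x) = (x - 3)(x - 6) / 4
  L_1(x) = (x - 2)(x - 6) / -3
  L_2(x) = (x - 2)(x - 3) / 12
Then f(x) = -8·L_0(x) - 29·L_1(x) - 152·L_2(x).
Expanding and collecting terms gives f(x) = -5x^2 + 4x + 4.
Check: f(2) = -8. ✓

f(x) = -5x^2 + 4x + 4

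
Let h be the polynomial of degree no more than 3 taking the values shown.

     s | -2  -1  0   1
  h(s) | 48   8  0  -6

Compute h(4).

Using the Lagrange interpolation formula with nodes -2, -1, 0, 1:
  L_0(s) = (s + 1)s(s - 1) / -6
  L_1(s) = (s + 2)s(s - 1) / 2
  L_2(s) = (s + 2)(s + 1)(s - 1) / -2
  L_3(s) = (s + 2)(s + 1)s / 6
Then h(s) = 48·L_0(s) + 8·L_1(s) + 0·L_2(s) - 6·L_3(s).
Expanding and collecting terms gives h(s) = -5s^3 + s^2 - 2s.
Evaluating at s = 4: h(4) = -312.

-312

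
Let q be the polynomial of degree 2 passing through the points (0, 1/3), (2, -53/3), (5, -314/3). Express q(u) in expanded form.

Write q(u) = au^2 + bu + c. Substituting each data point gives a linear system:
  c = 1/3
  4a + 2b + c = -53/3
  25a + 5b + c = -314/3
Solving the system yields a = -4, b = -1, c = 1/3.
So q(u) = -4u^2 - u + 1/3.
Check: q(0) = 1/3. ✓

q(u) = -4u^2 - u + 1/3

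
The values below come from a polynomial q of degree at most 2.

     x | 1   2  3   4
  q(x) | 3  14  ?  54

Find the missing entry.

On equispaced nodes a degree-2 polynomial has vanishing third forward difference, so
  - q(1) + 3·q(2) - 3·q(3) + q(4) = 0.
Substituting the known values and solving for q(3):
  -3·q(3) = -93
  q(3) = 31.

31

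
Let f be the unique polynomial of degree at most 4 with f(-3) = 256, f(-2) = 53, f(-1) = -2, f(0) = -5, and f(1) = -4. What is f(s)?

Write f(s) = as^4 + bs^3 + cs^2 + ds + e. Substituting each data point gives a linear system:
  81a - 27b + 9c - 3d + e = 256
  16a - 8b + 4c - 2d + e = 53
  a - b + c - d + e = -2
  e = -5
  a + b + c + d + e = -4
Solving the system yields a = 2, b = -4, c = 0, d = 3, e = -5.
So f(s) = 2s⁴ - 4s³ + 3s - 5.
Check: f(-3) = 256. ✓

f(s) = 2s^4 - 4s^3 + 3s - 5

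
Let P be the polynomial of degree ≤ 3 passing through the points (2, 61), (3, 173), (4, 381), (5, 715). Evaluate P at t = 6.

1205

Write P(t) = at^3 + bt^2 + ct + d. Substituting each data point gives a linear system:
  8a + 4b + 2c + d = 61
  27a + 9b + 3c + d = 173
  64a + 16b + 4c + d = 381
  125a + 25b + 5c + d = 715
Solving the system yields a = 5, b = 3, c = 2, d = 5.
So P(t) = 5t^3 + 3t^2 + 2t + 5.
Then P(6) = 1205.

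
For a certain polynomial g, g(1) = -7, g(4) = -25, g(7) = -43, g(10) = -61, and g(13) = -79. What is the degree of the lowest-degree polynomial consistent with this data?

1

Forward differences of the values at x = 1, 4, 7, 10, 13:
  g  : -7  -25  -43  -61  -79
  Δ  : -18  -18  -18  -18
  Δ^2: 0  0  0
  Δ^3: 0  0
  Δ^4: 0
The first differences are constant (-18) and nonzero, while all higher differences vanish, so the minimal degree is 1.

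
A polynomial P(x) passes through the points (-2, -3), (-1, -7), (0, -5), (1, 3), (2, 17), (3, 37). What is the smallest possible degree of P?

Forward differences of the values at x = -2, -1, 0, 1, 2, 3:
  P  : -3  -7  -5  3  17  37
  Δ  : -4  2  8  14  20
  Δ^2: 6  6  6  6
  Δ^3: 0  0  0
  Δ^4: 0  0
  Δ^5: 0
The second differences are constant (6) and nonzero, while all higher differences vanish, so the minimal degree is 2.

2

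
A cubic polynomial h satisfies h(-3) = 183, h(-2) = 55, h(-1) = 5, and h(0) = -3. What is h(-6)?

1395

Write h(t) = at^3 + bt^2 + ct + d. Substituting each data point gives a linear system:
  -27a + 9b - 3c + d = 183
  -8a + 4b - 2c + d = 55
  -a + b - c + d = 5
  d = -3
Solving the system yields a = -6, b = 3, c = 1, d = -3.
So h(t) = -6t³ + 3t² + t - 3.
Then h(-6) = 1395.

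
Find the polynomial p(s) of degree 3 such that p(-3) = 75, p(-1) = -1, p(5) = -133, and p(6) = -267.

Write p(s) = as^3 + bs^2 + cs + d. Substituting each data point gives a linear system:
  -27a + 9b - 3c + d = 75
  -a + b - c + d = -1
  125a + 25b + 5c + d = -133
  216a + 36b + 6c + d = -267
Solving the system yields a = -2, b = 4, c = 4, d = -3.
So p(s) = -2s^3 + 4s^2 + 4s - 3.
Check: p(5) = -133. ✓

p(s) = -2s^3 + 4s^2 + 4s - 3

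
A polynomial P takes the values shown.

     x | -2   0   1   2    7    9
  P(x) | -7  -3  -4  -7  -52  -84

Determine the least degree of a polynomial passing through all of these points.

2

Divided differences on the nodes -2, 0, 1, 2, 7, 9:
  order 0: -7  -3  -4  -7  -52  -84
  order 1: 2  -1  -3  -9  -16
  order 2: -1  -1  -1  -1
  order 3: 0  0  0
  order 4: 0  0
  order 5: 0
The order-2 divided differences are all -1 (nonzero) and every higher order vanishes, so the data lies on a polynomial of degree exactly 2.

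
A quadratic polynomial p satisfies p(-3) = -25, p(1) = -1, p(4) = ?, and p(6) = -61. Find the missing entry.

The 3 known points determine the degree-2 polynomial uniquely.
Write p(x) = ax^2 + bx + c. Substituting each data point gives a linear system:
  9a - 3b + c = -25
  a + b + c = -1
  36a + 6b + c = -61
Solving the system yields a = -2, b = 2, c = -1.
So p(x) = -2x² + 2x - 1.
Then p(4) = -25.

-25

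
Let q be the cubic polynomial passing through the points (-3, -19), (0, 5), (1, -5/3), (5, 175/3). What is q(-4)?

Write q(t) = at^3 + bt^2 + ct + d. Substituting each data point gives a linear system:
  -27a + 9b - 3c + d = -19
  d = 5
  a + b + c + d = -5/3
  125a + 25b + 5c + d = 175/3
Solving the system yields a = 1, b = -5/3, c = -6, d = 5.
So q(t) = t^3 - (5/3)t^2 - 6t + 5.
Then q(-4) = -185/3.

-185/3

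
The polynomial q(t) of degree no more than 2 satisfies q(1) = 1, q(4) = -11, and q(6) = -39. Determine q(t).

q(t) = -2t^2 + 6t - 3

Write q(t) = at^2 + bt + c. Substituting each data point gives a linear system:
  a + b + c = 1
  16a + 4b + c = -11
  36a + 6b + c = -39
Solving the system yields a = -2, b = 6, c = -3.
So q(t) = -2t² + 6t - 3.
Check: q(4) = -11. ✓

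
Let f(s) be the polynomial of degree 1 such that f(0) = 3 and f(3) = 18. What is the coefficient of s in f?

5

Write f(s) = as + b. Substituting each data point gives a linear system:
  b = 3
  3a + b = 18
Solving the system yields a = 5, b = 3.
So f(s) = 5s + 3.
The leading coefficient is 5.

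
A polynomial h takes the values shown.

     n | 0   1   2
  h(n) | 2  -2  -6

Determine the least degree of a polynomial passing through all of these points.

Forward differences of the values at n = 0, 1, 2:
  h  : 2  -2  -6
  Δ  : -4  -4
  Δ^2: 0
The first differences are constant (-4) and nonzero, while all higher differences vanish, so the minimal degree is 1.

1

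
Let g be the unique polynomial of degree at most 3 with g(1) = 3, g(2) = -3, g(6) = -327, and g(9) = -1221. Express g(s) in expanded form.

Using the Lagrange interpolation formula with nodes 1, 2, 6, 9:
  L_0(s) = (s - 2)(s - 6)(s - 9) / -40
  L_1(s) = (s - 1)(s - 6)(s - 9) / 28
  L_2(s) = (s - 1)(s - 2)(s - 9) / -60
  L_3(s) = (s - 1)(s - 2)(s - 6) / 168
Then g(s) = 3·L_0(s) - 3·L_1(s) - 327·L_2(s) - 1221·L_3(s).
Expanding and collecting terms gives g(s) = -2s³ + 3s² - s + 3.
Check: g(2) = -3. ✓

g(s) = -2s^3 + 3s^2 - s + 3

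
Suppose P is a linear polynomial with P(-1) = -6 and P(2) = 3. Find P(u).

P(u) = 3u - 3

Write P(u) = au + b. Substituting each data point gives a linear system:
  -a + b = -6
  2a + b = 3
Solving the system yields a = 3, b = -3.
So P(u) = 3u - 3.
Check: P(2) = 3. ✓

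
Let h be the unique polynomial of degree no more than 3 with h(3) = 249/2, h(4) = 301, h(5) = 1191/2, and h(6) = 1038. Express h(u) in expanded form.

Using the Lagrange interpolation formula with nodes 3, 4, 5, 6:
  L_0(u) = (u - 4)(u - 5)(u - 6) / -6
  L_1(u) = (u - 3)(u - 5)(u - 6) / 2
  L_2(u) = (u - 3)(u - 4)(u - 6) / -2
  L_3(u) = (u - 3)(u - 4)(u - 5) / 6
Then h(u) = 249/2·L_0(u) + 301·L_1(u) + 1191/2·L_2(u) + 1038·L_3(u).
Expanding and collecting terms gives h(u) = 5u^3 - u^2 - (3/2)u + 3.
Check: h(5) = 1191/2. ✓

h(u) = 5u^3 - u^2 - (3/2)u + 3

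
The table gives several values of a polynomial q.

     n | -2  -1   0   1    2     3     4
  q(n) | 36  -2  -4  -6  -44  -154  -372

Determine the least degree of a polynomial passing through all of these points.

Forward differences of the values at n = -2, -1, 0, 1, 2, 3, 4:
  q  : 36  -2  -4  -6  -44  -154  -372
  Δ  : -38  -2  -2  -38  -110  -218
  Δ^2: 36  0  -36  -72  -108
  Δ^3: -36  -36  -36  -36
  Δ^4: 0  0  0
  Δ^5: 0  0
  Δ^6: 0
The third differences are constant (-36) and nonzero, while all higher differences vanish, so the minimal degree is 3.

3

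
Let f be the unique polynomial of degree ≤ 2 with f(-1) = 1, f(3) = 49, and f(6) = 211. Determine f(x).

Write f(x) = ax^2 + bx + c. Substituting each data point gives a linear system:
  a - b + c = 1
  9a + 3b + c = 49
  36a + 6b + c = 211
Solving the system yields a = 6, b = 0, c = -5.
So f(x) = 6x^2 - 5.
Check: f(3) = 49. ✓

f(x) = 6x^2 - 5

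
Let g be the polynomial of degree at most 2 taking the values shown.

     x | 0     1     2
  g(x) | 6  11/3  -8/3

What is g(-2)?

Using the Lagrange interpolation formula with nodes 0, 1, 2:
  L_0(x) = (x - 1)(x - 2) / 2
  L_1(x) = x(x - 2) / -1
  L_2(x) = x(x - 1) / 2
Then g(x) = 6·L_0(x) + 11/3·L_1(x) - 8/3·L_2(x).
Expanding and collecting terms gives g(x) = -2x^2 - (1/3)x + 6.
Evaluating at x = -2: g(-2) = -4/3.

-4/3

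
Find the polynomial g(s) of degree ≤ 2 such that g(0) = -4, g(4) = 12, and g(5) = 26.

g(s) = 2s^2 - 4s - 4

Using the Lagrange interpolation formula with nodes 0, 4, 5:
  L_0(s) = (s - 4)(s - 5) / 20
  L_1(s) = s(s - 5) / -4
  L_2(s) = s(s - 4) / 5
Then g(s) = -4·L_0(s) + 12·L_1(s) + 26·L_2(s).
Expanding and collecting terms gives g(s) = 2s^2 - 4s - 4.
Check: g(4) = 12. ✓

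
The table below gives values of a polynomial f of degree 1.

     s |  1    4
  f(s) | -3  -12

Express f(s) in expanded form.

f(s) = -3s

Write f(s) = as + b. Substituting each data point gives a linear system:
  a + b = -3
  4a + b = -12
Solving the system yields a = -3, b = 0.
So f(s) = -3s.
Check: f(1) = -3. ✓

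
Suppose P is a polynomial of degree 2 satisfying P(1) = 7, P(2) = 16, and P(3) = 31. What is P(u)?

Write P(u) = au^2 + bu + c. Substituting each data point gives a linear system:
  a + b + c = 7
  4a + 2b + c = 16
  9a + 3b + c = 31
Solving the system yields a = 3, b = 0, c = 4.
So P(u) = 3u^2 + 4.
Check: P(2) = 16. ✓

P(u) = 3u^2 + 4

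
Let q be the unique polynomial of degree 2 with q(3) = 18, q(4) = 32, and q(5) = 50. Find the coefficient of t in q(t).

0

Write q(t) = at^2 + bt + c. Substituting each data point gives a linear system:
  9a + 3b + c = 18
  16a + 4b + c = 32
  25a + 5b + c = 50
Solving the system yields a = 2, b = 0, c = 0.
So q(t) = 2t^2.
The coefficient of t is 0.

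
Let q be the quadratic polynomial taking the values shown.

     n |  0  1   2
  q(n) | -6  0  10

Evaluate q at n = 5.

Forward differences of the values at n = 0, 1, 2:
  q  : -6  0  10
  Δ  : 6  10
  Δ^2: 4
The second differences are constant, confirming degree 2.
Interpolating (Newton forward form) and evaluating at n = 5 gives q(5) = 64.

64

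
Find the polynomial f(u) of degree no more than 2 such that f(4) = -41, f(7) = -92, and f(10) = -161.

f(u) = -u^2 - 6u - 1

Using the Lagrange interpolation formula with nodes 4, 7, 10:
  L_0(u) = (u - 7)(u - 10) / 18
  L_1(u) = (u - 4)(u - 10) / -9
  L_2(u) = (u - 4)(u - 7) / 18
Then f(u) = -41·L_0(u) - 92·L_1(u) - 161·L_2(u).
Expanding and collecting terms gives f(u) = -u² - 6u - 1.
Check: f(4) = -41. ✓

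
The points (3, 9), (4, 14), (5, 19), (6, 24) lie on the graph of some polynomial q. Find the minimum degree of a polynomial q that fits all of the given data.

1

Forward differences of the values at s = 3, 4, 5, 6:
  q  : 9  14  19  24
  Δ  : 5  5  5
  Δ^2: 0  0
  Δ^3: 0
The first differences are constant (5) and nonzero, while all higher differences vanish, so the minimal degree is 1.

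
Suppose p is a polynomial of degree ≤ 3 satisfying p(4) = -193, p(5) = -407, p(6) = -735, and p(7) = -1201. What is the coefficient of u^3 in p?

Write p(u) = au^3 + bu^2 + cu + d. Substituting each data point gives a linear system:
  64a + 16b + 4c + d = -193
  125a + 25b + 5c + d = -407
  216a + 36b + 6c + d = -735
  343a + 49b + 7c + d = -1201
Solving the system yields a = -4, b = 3, c = 3, d = 3.
So p(u) = -4u³ + 3u² + 3u + 3.
The leading coefficient is -4.

-4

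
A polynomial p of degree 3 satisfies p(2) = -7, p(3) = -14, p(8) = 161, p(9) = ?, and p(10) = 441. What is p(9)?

280

The 4 known points determine the degree-3 polynomial uniquely.
Write p(s) = as^3 + bs^2 + cs + d. Substituting each data point gives a linear system:
  8a + 4b + 2c + d = -7
  27a + 9b + 3c + d = -14
  512a + 64b + 8c + d = 161
  1000a + 100b + 10c + d = 441
Solving the system yields a = 1, b = -6, c = 4, d = 1.
So p(s) = s³ - 6s² + 4s + 1.
Then p(9) = 280.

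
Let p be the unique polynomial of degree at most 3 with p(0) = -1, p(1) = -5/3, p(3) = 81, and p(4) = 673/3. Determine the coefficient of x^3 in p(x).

5

Write p(x) = ax^3 + bx^2 + cx + d. Substituting each data point gives a linear system:
  d = -1
  a + b + c + d = -5/3
  27a + 9b + 3c + d = 81
  64a + 16b + 4c + d = 673/3
Solving the system yields a = 5, b = -6, c = 1/3, d = -1.
So p(x) = 5x^3 - 6x^2 + (1/3)x - 1.
The leading coefficient is 5.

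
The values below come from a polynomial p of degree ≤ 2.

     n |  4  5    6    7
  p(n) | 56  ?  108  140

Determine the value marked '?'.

The 3 known points determine the degree-2 polynomial uniquely.
Write p(n) = an^2 + bn + c. Substituting each data point gives a linear system:
  16a + 4b + c = 56
  36a + 6b + c = 108
  49a + 7b + c = 140
Solving the system yields a = 2, b = 6, c = 0.
So p(n) = 2n^2 + 6n.
Then p(5) = 80.

80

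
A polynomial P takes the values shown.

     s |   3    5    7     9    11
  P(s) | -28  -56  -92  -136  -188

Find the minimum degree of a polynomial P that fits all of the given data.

2

Forward differences of the values at s = 3, 5, 7, 9, 11:
  P  : -28  -56  -92  -136  -188
  Δ  : -28  -36  -44  -52
  Δ^2: -8  -8  -8
  Δ^3: 0  0
  Δ^4: 0
The second differences are constant (-8) and nonzero, while all higher differences vanish, so the minimal degree is 2.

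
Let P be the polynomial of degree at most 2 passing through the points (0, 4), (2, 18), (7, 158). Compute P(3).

Using the Lagrange interpolation formula with nodes 0, 2, 7:
  L_0(u) = (u - 2)(u - 7) / 14
  L_1(u) = u(u - 7) / -10
  L_2(u) = u(u - 2) / 35
Then P(u) = 4·L_0(u) + 18·L_1(u) + 158·L_2(u).
Expanding and collecting terms gives P(u) = 3u² + u + 4.
Evaluating at u = 3: P(3) = 34.

34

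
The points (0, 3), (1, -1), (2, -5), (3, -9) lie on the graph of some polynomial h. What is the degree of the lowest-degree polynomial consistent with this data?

Forward differences of the values at n = 0, 1, 2, 3:
  h  : 3  -1  -5  -9
  Δ  : -4  -4  -4
  Δ^2: 0  0
  Δ^3: 0
The first differences are constant (-4) and nonzero, while all higher differences vanish, so the minimal degree is 1.

1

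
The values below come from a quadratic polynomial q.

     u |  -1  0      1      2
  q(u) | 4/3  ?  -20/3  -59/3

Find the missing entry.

On equispaced nodes a degree-2 polynomial has vanishing third forward difference, so
  - q(-1) + 3·q(0) - 3·q(1) + q(2) = 0.
Substituting the known values and solving for q(0):
  3·q(0) = 1
  q(0) = 1/3.

1/3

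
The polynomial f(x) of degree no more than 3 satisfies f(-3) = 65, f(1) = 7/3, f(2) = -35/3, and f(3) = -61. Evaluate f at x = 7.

Write f(x) = ax^3 + bx^2 + cx + d. Substituting each data point gives a linear system:
  -27a + 9b - 3c + d = 65
  a + b + c + d = 7/3
  8a + 4b + 2c + d = -35/3
  27a + 9b + 3c + d = -61
Solving the system yields a = -3, b = 1/3, c = 6, d = -1.
So f(x) = -3x³ + (1/3)x² + 6x - 1.
Then f(7) = -2915/3.

-2915/3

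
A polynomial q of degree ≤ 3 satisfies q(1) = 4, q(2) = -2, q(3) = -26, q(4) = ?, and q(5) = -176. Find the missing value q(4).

On equispaced nodes a degree-3 polynomial has vanishing fourth forward difference, so
  q(1) - 4·q(2) + 6·q(3) - 4·q(4) + q(5) = 0.
Substituting the known values and solving for q(4):
  -4·q(4) = 320
  q(4) = -80.

-80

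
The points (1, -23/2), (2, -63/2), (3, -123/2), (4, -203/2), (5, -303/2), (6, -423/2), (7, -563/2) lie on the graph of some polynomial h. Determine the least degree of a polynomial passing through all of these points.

Forward differences of the values at t = 1, 2, 3, 4, 5, 6, 7:
  h  : -23/2  -63/2  -123/2  -203/2  -303/2  -423/2  -563/2
  Δ  : -20  -30  -40  -50  -60  -70
  Δ^2: -10  -10  -10  -10  -10
  Δ^3: 0  0  0  0
  Δ^4: 0  0  0
  Δ^5: 0  0
  Δ^6: 0
The second differences are constant (-10) and nonzero, while all higher differences vanish, so the minimal degree is 2.

2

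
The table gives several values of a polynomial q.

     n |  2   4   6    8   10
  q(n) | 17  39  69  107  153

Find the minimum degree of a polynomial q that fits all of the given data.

2

Forward differences of the values at n = 2, 4, 6, 8, 10:
  q  : 17  39  69  107  153
  Δ  : 22  30  38  46
  Δ^2: 8  8  8
  Δ^3: 0  0
  Δ^4: 0
The second differences are constant (8) and nonzero, while all higher differences vanish, so the minimal degree is 2.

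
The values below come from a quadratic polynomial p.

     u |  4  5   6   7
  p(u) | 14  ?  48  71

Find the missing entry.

On equispaced nodes a degree-2 polynomial has vanishing third forward difference, so
  - p(4) + 3·p(5) - 3·p(6) + p(7) = 0.
Substituting the known values and solving for p(5):
  3·p(5) = 87
  p(5) = 29.

29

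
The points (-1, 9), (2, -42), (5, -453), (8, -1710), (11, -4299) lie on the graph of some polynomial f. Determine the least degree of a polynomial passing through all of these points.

3

Forward differences of the values at t = -1, 2, 5, 8, 11:
  f  : 9  -42  -453  -1710  -4299
  Δ  : -51  -411  -1257  -2589
  Δ^2: -360  -846  -1332
  Δ^3: -486  -486
  Δ^4: 0
The third differences are constant (-486) and nonzero, while all higher differences vanish, so the minimal degree is 3.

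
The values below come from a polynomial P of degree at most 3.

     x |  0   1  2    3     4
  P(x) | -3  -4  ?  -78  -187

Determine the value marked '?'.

-23

On equispaced nodes a degree-3 polynomial has vanishing fourth forward difference, so
  P(0) - 4·P(1) + 6·P(2) - 4·P(3) + P(4) = 0.
Substituting the known values and solving for P(2):
  6·P(2) = -138
  P(2) = -23.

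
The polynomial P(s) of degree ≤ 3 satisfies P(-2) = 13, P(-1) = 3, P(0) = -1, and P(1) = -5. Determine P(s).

P(s) = -s^3 - 3s - 1

Write P(s) = as^3 + bs^2 + cs + d. Substituting each data point gives a linear system:
  -8a + 4b - 2c + d = 13
  -a + b - c + d = 3
  d = -1
  a + b + c + d = -5
Solving the system yields a = -1, b = 0, c = -3, d = -1.
So P(s) = -s³ - 3s - 1.
Check: P(0) = -1. ✓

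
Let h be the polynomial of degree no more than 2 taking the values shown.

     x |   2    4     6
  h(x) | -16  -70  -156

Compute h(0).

6

Forward differences of the values at x = 2, 4, 6:
  h  : -16  -70  -156
  Δ  : -54  -86
  Δ^2: -32
The second differences are constant, confirming degree 2.
Interpolating (Newton forward form) and evaluating at x = 0 gives h(0) = 6.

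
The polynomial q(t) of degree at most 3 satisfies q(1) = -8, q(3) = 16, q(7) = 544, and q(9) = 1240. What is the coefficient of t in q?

Write q(t) = at^3 + bt^2 + ct + d. Substituting each data point gives a linear system:
  a + b + c + d = -8
  27a + 9b + 3c + d = 16
  343a + 49b + 7c + d = 544
  729a + 81b + 9c + d = 1240
Solving the system yields a = 2, b = -2, c = -6, d = -2.
So q(t) = 2t^3 - 2t^2 - 6t - 2.
The coefficient of t is -6.

-6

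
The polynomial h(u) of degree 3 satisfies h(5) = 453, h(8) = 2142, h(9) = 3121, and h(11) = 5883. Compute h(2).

6

Using the Lagrange interpolation formula with nodes 5, 8, 9, 11:
  L_0(u) = (u - 8)(u - 9)(u - 11) / -72
  L_1(u) = (u - 5)(u - 9)(u - 11) / 9
  L_2(u) = (u - 5)(u - 8)(u - 11) / -8
  L_3(u) = (u - 5)(u - 8)(u - 9) / 36
Then h(u) = 453·L_0(u) + 2142·L_1(u) + 3121·L_2(u) + 5883·L_3(u).
Expanding and collecting terms gives h(u) = 5u³ - 6u² - 4u - 2.
Evaluating at u = 2: h(2) = 6.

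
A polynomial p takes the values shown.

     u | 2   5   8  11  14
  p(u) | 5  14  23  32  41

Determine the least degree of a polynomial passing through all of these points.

Forward differences of the values at u = 2, 5, 8, 11, 14:
  p  : 5  14  23  32  41
  Δ  : 9  9  9  9
  Δ^2: 0  0  0
  Δ^3: 0  0
  Δ^4: 0
The first differences are constant (9) and nonzero, while all higher differences vanish, so the minimal degree is 1.

1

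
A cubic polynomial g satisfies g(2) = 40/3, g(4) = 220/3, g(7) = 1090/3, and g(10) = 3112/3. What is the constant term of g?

4

Write g(u) = au^3 + bu^2 + cu + d. Substituting each data point gives a linear system:
  8a + 4b + 2c + d = 40/3
  64a + 16b + 4c + d = 220/3
  343a + 49b + 7c + d = 1090/3
  1000a + 100b + 10c + d = 3112/3
Solving the system yields a = 1, b = 1/3, c = 0, d = 4.
So g(u) = u^3 + (1/3)u^2 + 4.
The constant term is 4.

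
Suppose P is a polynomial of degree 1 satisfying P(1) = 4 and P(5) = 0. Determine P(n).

P(n) = -n + 5

Write P(n) = an + b. Substituting each data point gives a linear system:
  a + b = 4
  5a + b = 0
Solving the system yields a = -1, b = 5.
So P(n) = -n + 5.
Check: P(1) = 4. ✓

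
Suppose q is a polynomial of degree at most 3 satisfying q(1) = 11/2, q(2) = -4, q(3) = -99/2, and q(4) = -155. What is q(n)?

Write q(n) = an^3 + bn^2 + cn + d. Substituting each data point gives a linear system:
  a + b + c + d = 11/2
  8a + 4b + 2c + d = -4
  27a + 9b + 3c + d = -99/2
  64a + 16b + 4c + d = -155
Solving the system yields a = -4, b = 6, c = 1/2, d = 3.
So q(n) = -4n^3 + 6n^2 + (1/2)n + 3.
Check: q(2) = -4. ✓

q(n) = -4n^3 + 6n^2 + (1/2)n + 3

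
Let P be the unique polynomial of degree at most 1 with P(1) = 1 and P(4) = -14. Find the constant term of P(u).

Write P(u) = au + b. Substituting each data point gives a linear system:
  a + b = 1
  4a + b = -14
Solving the system yields a = -5, b = 6.
So P(u) = -5u + 6.
The constant term is 6.

6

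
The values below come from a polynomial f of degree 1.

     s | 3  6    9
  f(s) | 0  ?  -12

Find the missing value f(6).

-6

On equispaced nodes a degree-1 polynomial has vanishing second forward difference, so
  f(3) - 2·f(6) + f(9) = 0.
Substituting the known values and solving for f(6):
  -2·f(6) = 12
  f(6) = -6.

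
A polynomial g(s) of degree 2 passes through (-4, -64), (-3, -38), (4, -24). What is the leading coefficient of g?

-3

Write g(s) = as^2 + bs + c. Substituting each data point gives a linear system:
  16a - 4b + c = -64
  9a - 3b + c = -38
  16a + 4b + c = -24
Solving the system yields a = -3, b = 5, c = 4.
So g(s) = -3s² + 5s + 4.
The leading coefficient is -3.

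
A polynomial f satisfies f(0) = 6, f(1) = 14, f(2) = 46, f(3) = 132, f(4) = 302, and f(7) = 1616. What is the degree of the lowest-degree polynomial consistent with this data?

3

Divided differences on the nodes 0, 1, 2, 3, 4, 7:
  order 0: 6  14  46  132  302  1616
  order 1: 8  32  86  170  438
  order 2: 12  27  42  67
  order 3: 5  5  5
  order 4: 0  0
  order 5: 0
The order-3 divided differences are all 5 (nonzero) and every higher order vanishes, so the data lies on a polynomial of degree exactly 3.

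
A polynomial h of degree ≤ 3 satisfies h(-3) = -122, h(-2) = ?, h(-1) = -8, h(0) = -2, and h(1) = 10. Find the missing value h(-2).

On equispaced nodes a degree-3 polynomial has vanishing fourth forward difference, so
  h(-3) - 4·h(-2) + 6·h(-1) - 4·h(0) + h(1) = 0.
Substituting the known values and solving for h(-2):
  -4·h(-2) = 152
  h(-2) = -38.

-38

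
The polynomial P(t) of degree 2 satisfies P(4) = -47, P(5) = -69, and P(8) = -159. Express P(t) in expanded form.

Write P(t) = at^2 + bt + c. Substituting each data point gives a linear system:
  16a + 4b + c = -47
  25a + 5b + c = -69
  64a + 8b + c = -159
Solving the system yields a = -2, b = -4, c = 1.
So P(t) = -2t² - 4t + 1.
Check: P(8) = -159. ✓

P(t) = -2t^2 - 4t + 1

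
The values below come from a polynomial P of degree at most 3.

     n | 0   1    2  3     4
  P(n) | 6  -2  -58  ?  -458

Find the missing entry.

-198

The 4 known points determine the degree-3 polynomial uniquely.
Write P(n) = an^3 + bn^2 + cn + d. Substituting each data point gives a linear system:
  d = 6
  a + b + c + d = -2
  8a + 4b + 2c + d = -58
  64a + 16b + 4c + d = -458
Solving the system yields a = -6, b = -6, c = 4, d = 6.
So P(n) = -6n³ - 6n² + 4n + 6.
Then P(3) = -198.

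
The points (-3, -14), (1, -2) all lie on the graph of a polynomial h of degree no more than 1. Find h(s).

Using the Lagrange interpolation formula with nodes -3, 1:
  L_0(s) = (s - 1) / -4
  L_1(s) = (s + 3) / 4
Then h(s) = -14·L_0(s) - 2·L_1(s).
Expanding and collecting terms gives h(s) = 3s - 5.
Check: h(-3) = -14. ✓

h(s) = 3s - 5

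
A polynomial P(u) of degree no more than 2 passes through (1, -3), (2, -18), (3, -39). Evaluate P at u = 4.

-66

Forward differences of the values at u = 1, 2, 3:
  P  : -3  -18  -39
  Δ  : -15  -21
  Δ^2: -6
The second differences are constant, confirming degree 2.
Interpolating (Newton forward form) and evaluating at u = 4 gives P(4) = -66.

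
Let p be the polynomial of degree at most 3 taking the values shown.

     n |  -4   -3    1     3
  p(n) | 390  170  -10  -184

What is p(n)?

p(n) = -6n^3 - n^2 - 5n + 2

Using the Lagrange interpolation formula with nodes -4, -3, 1, 3:
  L_0(n) = (n + 3)(n - 1)(n - 3) / -35
  L_1(n) = (n + 4)(n - 1)(n - 3) / 24
  L_2(n) = (n + 4)(n + 3)(n - 3) / -40
  L_3(n) = (n + 4)(n + 3)(n - 1) / 84
Then p(n) = 390·L_0(n) + 170·L_1(n) - 10·L_2(n) - 184·L_3(n).
Expanding and collecting terms gives p(n) = -6n³ - n² - 5n + 2.
Check: p(3) = -184. ✓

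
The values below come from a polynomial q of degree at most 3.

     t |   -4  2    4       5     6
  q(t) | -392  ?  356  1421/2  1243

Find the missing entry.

The 4 known points determine the degree-3 polynomial uniquely.
Write q(t) = at^3 + bt^2 + ct + d. Substituting each data point gives a linear system:
  -64a + 16b - 4c + d = -392
  64a + 16b + 4c + d = 356
  125a + 25b + 5c + d = 1421/2
  216a + 36b + 6c + d = 1243
Solving the system yields a = 6, b = -1, c = -5/2, d = -2.
So q(t) = 6t^3 - t^2 - (5/2)t - 2.
Then q(2) = 37.

37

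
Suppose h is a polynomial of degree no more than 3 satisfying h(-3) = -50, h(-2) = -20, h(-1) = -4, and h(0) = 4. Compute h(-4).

-100

Using the Lagrange interpolation formula with nodes -3, -2, -1, 0:
  L_0(u) = (u + 2)(u + 1)u / -6
  L_1(u) = (u + 3)(u + 1)u / 2
  L_2(u) = (u + 3)(u + 2)u / -2
  L_3(u) = (u + 3)(u + 2)(u + 1) / 6
Then h(u) = -50·L_0(u) - 20·L_1(u) - 4·L_2(u) + 4·L_3(u).
Expanding and collecting terms gives h(u) = u³ - u² + 6u + 4.
Evaluating at u = -4: h(-4) = -100.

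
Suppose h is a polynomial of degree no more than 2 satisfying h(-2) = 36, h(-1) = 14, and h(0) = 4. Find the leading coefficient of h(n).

6

Write h(n) = an^2 + bn + c. Substituting each data point gives a linear system:
  4a - 2b + c = 36
  a - b + c = 14
  c = 4
Solving the system yields a = 6, b = -4, c = 4.
So h(n) = 6n^2 - 4n + 4.
The leading coefficient is 6.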